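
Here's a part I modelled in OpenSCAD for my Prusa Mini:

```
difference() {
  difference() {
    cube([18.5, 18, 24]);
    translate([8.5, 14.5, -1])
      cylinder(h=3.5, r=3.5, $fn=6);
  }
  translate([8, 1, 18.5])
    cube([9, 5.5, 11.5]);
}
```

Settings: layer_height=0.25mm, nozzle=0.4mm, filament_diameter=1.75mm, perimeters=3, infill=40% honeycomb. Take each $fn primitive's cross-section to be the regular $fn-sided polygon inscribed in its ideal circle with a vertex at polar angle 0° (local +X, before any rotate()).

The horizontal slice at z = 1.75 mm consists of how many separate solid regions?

At z = 1.75 mm: the cube (footprint 18.5×18) is included at this height; the cylinder at (8.5, 14.5): section is a regular 6-gon, circumradius r=3.5; Taking the first minus the rest: starting from the 18.5×18 cube, the r=3.5 cylinder at (8.5, 14.5) lies wholly inside it (removes its full 31.83 mm² and its 21.00 mm outline becomes a hole wall) — 1 connected region with 1 hole; the cube at (8, 1) is absent (z outside [18.5, 30]); Subtracting the remaining from the first: none of the subtracted shapes is present at this height, so that combined region is unchanged — 1 connected region with 1 hole. The result has 1 disconnected region.

1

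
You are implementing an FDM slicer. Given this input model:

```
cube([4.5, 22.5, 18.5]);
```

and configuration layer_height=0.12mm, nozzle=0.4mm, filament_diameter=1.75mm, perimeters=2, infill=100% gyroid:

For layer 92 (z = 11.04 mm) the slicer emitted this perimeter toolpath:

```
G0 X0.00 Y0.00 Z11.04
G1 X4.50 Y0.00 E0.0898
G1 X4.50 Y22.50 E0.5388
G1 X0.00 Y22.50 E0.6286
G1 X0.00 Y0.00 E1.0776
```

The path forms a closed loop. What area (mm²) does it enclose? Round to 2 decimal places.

101.25 mm²

Apply the shoelace formula to the sequence of (X, Y) vertices; enclosed area = 101.25 mm².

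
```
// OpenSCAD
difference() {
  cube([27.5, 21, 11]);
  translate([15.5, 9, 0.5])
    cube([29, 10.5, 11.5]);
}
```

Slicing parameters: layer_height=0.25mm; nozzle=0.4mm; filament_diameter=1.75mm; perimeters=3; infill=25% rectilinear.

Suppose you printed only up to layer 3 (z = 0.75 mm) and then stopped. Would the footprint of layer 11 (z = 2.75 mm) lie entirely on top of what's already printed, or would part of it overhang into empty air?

Compare the two slices. At z = 0.75: the cube (footprint 27.5×21) is included at this height (area 577.50 mm²); the 29×10.5 cube at (15.5, 9) contributes its full rectangle (area 304.50 mm²); After the difference (first − rest): starting from the 27.5×21 cube (577.50 mm²), the 29×10.5 cube at (15.5, 9) partially overlaps it — only the 126.00 mm² overlap (of its 304.50 mm²) is removed, clipping the outline — area = 451.50 mm². At z = 2.75: the cube is present — its section is the full 27.5×21 rectangle (area 577.50 mm²); the cube at (15.5, 9) (footprint 29×10.5) is included at this height (area 304.50 mm²); Taking the first minus the rest: starting from the 27.5×21 cube (577.50 mm²), the 29×10.5 cube at (15.5, 9) partially overlaps it — only the 126.00 mm² overlap (of its 304.50 mm²) is removed, clipping the outline — area = 451.50 mm². Checking containment: the cross-section at z = 2.75 is a subset of the cross-section at z = 0.75.

entirely on top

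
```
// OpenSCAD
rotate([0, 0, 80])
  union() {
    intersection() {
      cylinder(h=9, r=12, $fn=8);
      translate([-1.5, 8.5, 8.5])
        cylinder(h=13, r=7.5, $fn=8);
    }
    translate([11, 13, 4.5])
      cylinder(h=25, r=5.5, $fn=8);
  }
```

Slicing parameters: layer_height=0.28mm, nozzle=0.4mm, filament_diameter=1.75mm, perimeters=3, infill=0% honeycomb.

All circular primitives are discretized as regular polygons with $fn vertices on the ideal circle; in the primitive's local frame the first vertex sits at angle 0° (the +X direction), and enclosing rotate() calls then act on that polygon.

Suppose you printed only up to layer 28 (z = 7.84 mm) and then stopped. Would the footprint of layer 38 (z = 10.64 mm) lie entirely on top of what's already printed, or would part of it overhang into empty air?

Compare the two slices. At z = 7.84: the cylinder: section is a regular 8-gon, circumradius r=12 (area = (8/2)·12.000²·sin(360°/8) = 407.29 mm²); the cylinder at (-1.5, 8.5) does not reach this height (z outside [8.5, 21.5]); After intersecting: at least one operand is absent at this height, so nothing remains; the r=5.5 cylinder at (11, 13) gives a regular 8-gon of circumradius 5.5 (constant along its height) (area = (8/2)·5.500²·sin(360°/8) = 85.56 mm²); Combining (union): only the r=5.5 cylinder at (11, 13) is present, so the union is just that shape — area = 85.56 mm²; (rotated 80° about Z; rotation is an isometry so areas/perimeters/island counts are preserved). At z = 10.64: the cylinder does not reach this height (z outside [0, 9]); the r=7.5 cylinder at (-1.5, 8.5) contributes a regular 8-gon of circumradius 7.5 (area = (8/2)·7.500²·sin(360°/8) = 159.10 mm²); Taking the intersection: at least one operand is absent at this height, so nothing remains; the r=5.5 cylinder at (11, 13) contributes a regular 8-gon of circumradius 5.5 (area = (8/2)·5.500²·sin(360°/8) = 85.56 mm²); Combining (union): only the r=5.5 cylinder at (11, 13) is present, so the union is just that shape — area = 85.56 mm²; (rotated 80° about Z; rotation is an isometry so areas/perimeters/island counts are preserved). Checking containment: the cross-section at z = 10.64 is a subset of the cross-section at z = 7.84.

entirely on top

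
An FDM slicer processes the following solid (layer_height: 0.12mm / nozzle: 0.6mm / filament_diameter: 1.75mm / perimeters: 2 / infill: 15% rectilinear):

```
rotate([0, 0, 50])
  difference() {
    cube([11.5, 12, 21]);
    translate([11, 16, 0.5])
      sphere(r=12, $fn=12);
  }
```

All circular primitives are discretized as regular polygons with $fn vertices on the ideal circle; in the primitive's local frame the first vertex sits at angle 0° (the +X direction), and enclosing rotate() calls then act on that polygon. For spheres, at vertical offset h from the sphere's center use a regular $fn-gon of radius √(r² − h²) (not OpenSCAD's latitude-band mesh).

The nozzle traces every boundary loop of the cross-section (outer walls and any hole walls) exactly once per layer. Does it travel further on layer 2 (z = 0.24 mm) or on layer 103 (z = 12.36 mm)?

layer 103 (z = 12.36 mm)

Layer 2 (z = 0.24): the 11.5×12 cube contributes its full rectangle (perimeter 47.00 mm); the sphere at (11, 16): section is a regular 12-gon, circumradius = √(r²−h²) = √(12²−0.26²) = 11.997 (perimeter = 2·12·11.997·sin(180°/12) = 74.52 mm); Subtracting the remaining from the first: starting from the 11.5×12 cube, the r=12 sphere at (11, 16) partially overlaps it — only the 66.07 mm² overlap (of its 431.80 mm²) is removed, clipping the outline — boundary = 42.72 mm; (rotated 50° about Z; rotation is an isometry so areas/perimeters/island counts are preserved). So its perimeter = 42.72 mm. Layer 103 (z = 12.36): the cube is present — its section is the full 11.5×12 rectangle (perimeter 47.00 mm); the r=12 sphere at (11, 16) slices to a regular 12-gon of circumradius 1.828 (√(r²−h²) with h=11.86 from center) (perimeter = 2·12·1.828·sin(180°/12) = 11.35 mm); Taking the first minus the rest: starting from the 11.5×12 cube, the r=12 sphere at (11, 16) misses the remaining region (no effect) — boundary = 47.00 mm; (whole slice rotated 50° about Z — lengths, areas and connectivity unchanged). So its perimeter = 47.00 mm. Layer 103 is larger (47.00 vs 42.72 mm).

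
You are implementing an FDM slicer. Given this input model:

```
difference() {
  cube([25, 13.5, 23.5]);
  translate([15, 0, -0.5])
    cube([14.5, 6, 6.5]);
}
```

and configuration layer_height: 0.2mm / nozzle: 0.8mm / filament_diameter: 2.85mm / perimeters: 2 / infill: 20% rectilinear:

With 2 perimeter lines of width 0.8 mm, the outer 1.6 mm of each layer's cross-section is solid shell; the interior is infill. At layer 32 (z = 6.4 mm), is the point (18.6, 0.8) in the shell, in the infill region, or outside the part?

At z = 6.4 mm: the 25×13.5 cube contributes its full rectangle; the cube at (15, 0) is absent (z outside [-0.5, 6]); Taking the first minus the rest: none of the subtracted shapes is present at this height, so the 25×13.5 cube is unchanged — 1 connected region. Overall, the cross-section is a single solid region. The nearest boundary edge runs (0.00, 0.00)→(25.00, 0.00); distance from the point to it = 0.80 mm. The point is inside the cross-section, 0.80 mm from the nearest boundary — within the 1.6 mm shell band (2 × 0.8).

shell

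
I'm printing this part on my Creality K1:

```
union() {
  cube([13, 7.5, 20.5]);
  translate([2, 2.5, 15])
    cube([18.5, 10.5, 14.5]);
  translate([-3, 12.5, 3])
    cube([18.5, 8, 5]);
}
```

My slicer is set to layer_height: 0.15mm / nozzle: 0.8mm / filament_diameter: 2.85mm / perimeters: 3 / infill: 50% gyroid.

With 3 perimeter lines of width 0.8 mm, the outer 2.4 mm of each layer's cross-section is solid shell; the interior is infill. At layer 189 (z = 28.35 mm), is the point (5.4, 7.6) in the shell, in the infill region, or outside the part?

infill

At z = 28.35 mm: the cube does not reach this height (z outside [0, 20.5]); the 18.5×10.5 cube at (2, 2.5) contributes its full rectangle; the cube at (-3, 12.5) does not reach this height (z outside [3, 8]); Taking the union: only the 18.5×10.5 cube at (2, 2.5) is present, so the union is just that shape — 1 connected region. Overall, the cross-section is a single solid region. The nearest boundary edge runs (2.00, 13.00)→(2.00, 2.50); distance from the point to it = 3.40 mm. The point is inside the cross-section and 3.40 mm from the nearest boundary — more than the 2.4 mm shell width (3 × 0.8), so it's in the infill interior.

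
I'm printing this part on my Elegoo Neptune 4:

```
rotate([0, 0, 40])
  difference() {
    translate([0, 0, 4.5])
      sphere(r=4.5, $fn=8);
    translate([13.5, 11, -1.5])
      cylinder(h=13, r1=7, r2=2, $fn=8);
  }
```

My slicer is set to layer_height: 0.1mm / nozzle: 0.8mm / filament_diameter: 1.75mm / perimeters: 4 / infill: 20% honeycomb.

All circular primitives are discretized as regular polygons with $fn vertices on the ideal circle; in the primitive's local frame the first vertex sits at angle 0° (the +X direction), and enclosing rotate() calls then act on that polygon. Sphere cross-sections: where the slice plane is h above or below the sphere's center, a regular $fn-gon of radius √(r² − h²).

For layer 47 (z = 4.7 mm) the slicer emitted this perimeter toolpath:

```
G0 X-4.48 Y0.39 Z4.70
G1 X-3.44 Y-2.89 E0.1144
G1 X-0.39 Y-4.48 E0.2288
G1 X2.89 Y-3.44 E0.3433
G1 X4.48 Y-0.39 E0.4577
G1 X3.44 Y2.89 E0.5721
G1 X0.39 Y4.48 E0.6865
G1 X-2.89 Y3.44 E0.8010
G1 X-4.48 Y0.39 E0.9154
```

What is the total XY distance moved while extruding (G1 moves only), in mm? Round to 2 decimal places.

Sum the Euclidean lengths of each G1 segment: total = 27.52 mm.

27.52 mm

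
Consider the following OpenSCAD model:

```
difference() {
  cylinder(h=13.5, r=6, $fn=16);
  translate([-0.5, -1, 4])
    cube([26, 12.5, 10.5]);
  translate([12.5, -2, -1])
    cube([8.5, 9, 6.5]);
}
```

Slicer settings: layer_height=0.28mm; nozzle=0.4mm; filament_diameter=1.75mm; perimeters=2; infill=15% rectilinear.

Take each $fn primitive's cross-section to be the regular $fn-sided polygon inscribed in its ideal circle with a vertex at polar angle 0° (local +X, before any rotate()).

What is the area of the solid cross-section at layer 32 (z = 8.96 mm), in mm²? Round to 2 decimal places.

At z = 8.96 mm: the r=6 cylinder contributes a regular 16-gon of circumradius 6 (area = (16/2)·6.000²·sin(360°/16) = 110.21 mm²); the cube at (-0.5, -1) is present — its section is the full 26×12.5 rectangle (area 325.00 mm²); the cube at (12.5, -2) does not reach this height (z outside [-1, 5.5]); After the difference (first − rest): starting from the r=6 cylinder (110.21 mm²), the 26×12.5 cube at (-0.5, -1) partially overlaps it — only the 36.93 mm² overlap (of its 325.00 mm²) is removed, clipping the outline — area = 73.28 mm². Overall, the cross-section is a single solid region. Net area = 73.28 mm².

73.28 mm²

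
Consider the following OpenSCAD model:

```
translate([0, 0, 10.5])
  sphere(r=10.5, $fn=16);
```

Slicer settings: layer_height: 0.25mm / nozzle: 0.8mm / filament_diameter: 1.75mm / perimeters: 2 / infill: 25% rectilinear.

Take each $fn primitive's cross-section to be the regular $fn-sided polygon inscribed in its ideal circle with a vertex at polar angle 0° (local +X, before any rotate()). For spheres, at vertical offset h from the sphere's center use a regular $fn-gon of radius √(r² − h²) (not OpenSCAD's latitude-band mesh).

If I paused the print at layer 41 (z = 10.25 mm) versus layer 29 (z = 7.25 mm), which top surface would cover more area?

layer 41 (z = 10.25 mm)

Layer 41 (z = 10.25): the sphere: section is a regular 16-gon, circumradius = √(r²−h²) = √(10.5²−0.25²) = 10.497 (area = (16/2)·10.497²·sin(360°/16) = 337.34 mm²). So its area = 337.34 mm². Layer 29 (z = 7.25): the r=10.5 sphere slices to a regular 16-gon of circumradius 9.984 (√(r²−h²) with h=3.25 from center) (area = (16/2)·9.984²·sin(360°/16) = 305.19 mm²). So its area = 305.19 mm². Layer 41 is larger (337.34 vs 305.19 mm²).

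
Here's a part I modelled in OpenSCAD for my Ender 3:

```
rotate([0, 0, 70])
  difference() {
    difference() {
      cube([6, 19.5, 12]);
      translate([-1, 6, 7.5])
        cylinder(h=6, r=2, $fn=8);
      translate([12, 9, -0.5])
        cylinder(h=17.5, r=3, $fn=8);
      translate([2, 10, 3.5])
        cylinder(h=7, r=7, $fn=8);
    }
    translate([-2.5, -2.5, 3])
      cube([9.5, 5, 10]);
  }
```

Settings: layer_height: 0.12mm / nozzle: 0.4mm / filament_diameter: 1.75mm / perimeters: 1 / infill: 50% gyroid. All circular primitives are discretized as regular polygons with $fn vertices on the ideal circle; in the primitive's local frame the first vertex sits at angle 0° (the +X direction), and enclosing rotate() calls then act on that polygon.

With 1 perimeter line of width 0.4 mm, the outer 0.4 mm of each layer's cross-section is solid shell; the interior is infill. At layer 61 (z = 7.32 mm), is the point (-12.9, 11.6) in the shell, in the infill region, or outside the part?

At z = 7.32 mm: the cube is present — its section is the full 6×19.5 rectangle; the cylinder at (-1, 6) is not intersected at this z (z outside [7.5, 13.5]); the r=3 cylinder at (12, 9) gives a regular 8-gon of circumradius 3 (constant along its height); the r=7 cylinder at (2, 10) contributes a regular 8-gon of circumradius 7; Taking the first minus the rest: starting from the 6×19.5 cube, the r=3 cylinder at (12, 9) misses the remaining region (no effect); the r=7 cylinder at (2, 10) partially overlaps it — only the 75.72 mm² overlap (of its 138.59 mm²) is removed, clipping the outline — 2 connected regions; the cube at (-2.5, -2.5) is present — its section is the full 9.5×5 rectangle; Taking the first minus the rest: starting from the result so far, the 9.5×5 cube at (-2.5, -2.5) partially overlaps it — only the 15.00 mm² overlap (of its 47.50 mm²) is removed, clipping the outline — 2 connected regions; (rotated 70° about Z; rotation is an isometry so areas/perimeters/island counts are preserved). Overall, the cross-section has 2 separate islands. Undo the 70° rotation: the query point maps to (6.488, 16.089) in the un-rotated model frame. The nearest boundary edge runs (6.00, 19.50)→(6.00, 15.34); distance from the point to it = 0.49 mm. The point is not inside any of the regions above, so it lies outside the cross-section (0.49 mm from the nearest boundary).

outside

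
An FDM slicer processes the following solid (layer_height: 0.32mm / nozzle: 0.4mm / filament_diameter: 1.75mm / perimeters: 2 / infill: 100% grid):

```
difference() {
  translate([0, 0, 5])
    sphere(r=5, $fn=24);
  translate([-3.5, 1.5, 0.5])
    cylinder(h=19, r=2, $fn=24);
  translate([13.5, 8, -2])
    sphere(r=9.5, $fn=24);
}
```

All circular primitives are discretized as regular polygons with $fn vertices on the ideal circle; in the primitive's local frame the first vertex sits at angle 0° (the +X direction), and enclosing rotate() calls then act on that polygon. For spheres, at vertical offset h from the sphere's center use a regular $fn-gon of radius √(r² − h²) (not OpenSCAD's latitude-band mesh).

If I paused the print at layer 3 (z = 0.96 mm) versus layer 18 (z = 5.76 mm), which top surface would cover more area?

Layer 3 (z = 0.96): the sphere: section is a regular 24-gon, circumradius = √(r²−h²) = √(5²−4.04²) = 2.946 (area = (24/2)·2.946²·sin(360°/24) = 26.95 mm²); the cylinder at (-3.5, 1.5): section is a regular 24-gon, circumradius r=2 (area = (24/2)·2.000²·sin(360°/24) = 12.42 mm²); the sphere at (13.5, 8): section is a regular 24-gon, circumradius = √(r²−h²) = √(9.5²−2.96²) = 9.027 (area = (24/2)·9.027²·sin(360°/24) = 253.09 mm²); Taking the first minus the rest: starting from the r=5 sphere (26.95 mm²), the r=2 cylinder at (-3.5, 1.5) partially overlaps it — only the 2.30 mm² overlap (of its 12.42 mm²) is removed, clipping the outline; the r=9.5 sphere at (13.5, 8) misses the remaining region (no effect) — area = 24.65 mm². So its area = 24.65 mm². Layer 18 (z = 5.76): the sphere: section is a regular 24-gon, circumradius = √(r²−h²) = √(5²−0.76²) = 4.942 (area = (24/2)·4.942²·sin(360°/24) = 75.85 mm²); the r=2 cylinder at (-3.5, 1.5) gives a regular 24-gon of circumradius 2 (constant along its height) (area = (24/2)·2.000²·sin(360°/24) = 12.42 mm²); the sphere at (13.5, 8): section is a regular 24-gon, circumradius = √(r²−h²) = √(9.5²−7.76²) = 5.480 (area = (24/2)·5.480²·sin(360°/24) = 93.28 mm²); After the difference (first − rest): starting from the r=5 sphere (75.85 mm²), the r=2 cylinder at (-3.5, 1.5) partially overlaps it — only the 10.00 mm² overlap (of its 12.42 mm²) is removed, clipping the outline; the r=9.5 sphere at (13.5, 8) misses the remaining region (no effect) — area = 65.85 mm². So its area = 65.85 mm². Layer 18 is larger (65.85 vs 24.65 mm²).

layer 18 (z = 5.76 mm)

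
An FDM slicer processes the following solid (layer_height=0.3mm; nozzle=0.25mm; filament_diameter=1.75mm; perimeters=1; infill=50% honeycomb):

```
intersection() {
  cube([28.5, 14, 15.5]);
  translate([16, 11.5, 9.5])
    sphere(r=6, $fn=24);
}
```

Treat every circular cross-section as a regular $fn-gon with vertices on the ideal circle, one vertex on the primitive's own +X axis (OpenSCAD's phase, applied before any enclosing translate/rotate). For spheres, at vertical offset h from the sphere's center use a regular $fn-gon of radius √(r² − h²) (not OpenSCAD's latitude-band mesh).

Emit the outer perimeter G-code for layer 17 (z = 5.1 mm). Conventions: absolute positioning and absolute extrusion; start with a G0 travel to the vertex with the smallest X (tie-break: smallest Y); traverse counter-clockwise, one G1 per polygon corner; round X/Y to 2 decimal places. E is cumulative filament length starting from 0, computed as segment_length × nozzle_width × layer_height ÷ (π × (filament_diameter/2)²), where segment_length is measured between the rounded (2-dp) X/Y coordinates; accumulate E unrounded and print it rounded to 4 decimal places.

G0 X11.92 Y11.50 Z5.10
G1 X12.06 Y10.44 E0.0333
G1 X12.47 Y9.46 E0.0665
G1 X13.12 Y8.62 E0.0996
G1 X13.96 Y7.97 E0.1327
G1 X14.94 Y7.56 E0.1658
G1 X16.00 Y7.42 E0.1992
G1 X17.06 Y7.56 E0.2325
G1 X18.04 Y7.97 E0.2656
G1 X18.88 Y8.62 E0.2987
G1 X19.53 Y9.46 E0.3319
G1 X19.94 Y10.44 E0.3650
G1 X20.08 Y11.50 E0.3983
G1 X19.94 Y12.56 E0.4317
G1 X19.53 Y13.54 E0.4648
G1 X19.18 Y14.00 E0.4828
G1 X12.82 Y14.00 E0.6811
G1 X12.47 Y13.54 E0.6992
G1 X12.06 Y12.56 E0.7323
G1 X11.92 Y11.50 E0.7656

At z = 5.1 mm: the cube (footprint 28.5×14) is included at this height; the r=6 sphere at (16, 11.5) slices to a regular 24-gon of circumradius 4.079 (√(r²−h²) with h=4.4 from center); Keeping only the common overlap: the r=6 sphere at (16, 11.5) partially overlaps the 28.5×14 cube; clipping to the common part keeps 44.75 mm² — 1 connected region. The outline is a single polygon with 19 vertices. Extrusion per mm of travel: 0.25 × 0.3 / (π × 0.875²) = 0.031181. Accumulating E over each segment gives final E = 0.7656.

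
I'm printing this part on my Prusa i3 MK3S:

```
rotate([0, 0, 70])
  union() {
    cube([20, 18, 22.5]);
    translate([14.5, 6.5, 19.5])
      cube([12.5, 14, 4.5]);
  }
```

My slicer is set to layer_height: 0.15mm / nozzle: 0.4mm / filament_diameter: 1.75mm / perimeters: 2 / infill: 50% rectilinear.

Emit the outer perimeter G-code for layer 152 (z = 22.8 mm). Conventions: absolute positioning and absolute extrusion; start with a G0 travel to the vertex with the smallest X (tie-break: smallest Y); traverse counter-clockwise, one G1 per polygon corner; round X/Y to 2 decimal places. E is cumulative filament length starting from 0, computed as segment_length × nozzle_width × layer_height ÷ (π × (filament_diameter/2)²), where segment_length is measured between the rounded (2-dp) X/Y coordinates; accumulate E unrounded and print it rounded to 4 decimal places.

At z = 22.8 mm: the cube is absent (z outside [0, 22.5]); the cube at (14.5, 6.5) is present — its section is the full 12.5×14 rectangle; Combining (union): only the 12.5×14 cube at (14.5, 6.5) is present, so the union is just that shape — 1 connected region; (whole slice rotated 70° about Z — lengths, areas and connectivity unchanged). The outline is a single polygon with 4 vertices. Extrusion per mm of travel: 0.4 × 0.15 / (π × 0.875²) = 0.024945. Accumulating E over each segment gives final E = 1.3218.

G0 X-14.30 Y20.64 Z22.80
G1 X-1.15 Y15.85 E0.3491
G1 X3.13 Y27.59 E0.6608
G1 X-10.03 Y32.38 E1.0102
G1 X-14.30 Y20.64 E1.3218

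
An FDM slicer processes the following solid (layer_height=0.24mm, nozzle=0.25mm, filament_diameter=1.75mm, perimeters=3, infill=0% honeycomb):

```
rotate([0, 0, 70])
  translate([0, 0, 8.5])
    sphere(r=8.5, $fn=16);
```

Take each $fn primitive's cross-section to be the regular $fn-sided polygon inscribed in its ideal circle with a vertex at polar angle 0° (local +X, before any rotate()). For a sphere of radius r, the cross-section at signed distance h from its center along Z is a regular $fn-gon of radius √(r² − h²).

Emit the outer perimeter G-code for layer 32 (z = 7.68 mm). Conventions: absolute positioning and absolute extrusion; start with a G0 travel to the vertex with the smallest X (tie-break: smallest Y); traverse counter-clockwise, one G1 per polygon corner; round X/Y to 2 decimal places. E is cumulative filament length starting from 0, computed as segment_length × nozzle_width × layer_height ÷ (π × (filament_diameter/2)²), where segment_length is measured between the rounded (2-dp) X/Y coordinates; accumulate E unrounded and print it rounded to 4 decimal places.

G0 X-8.45 Y-0.37 Z7.68
G1 X-7.67 Y-3.58 E0.0824
G1 X-5.72 Y-6.24 E0.1647
G1 X-2.89 Y-7.95 E0.2472
G1 X0.37 Y-8.45 E0.3294
G1 X3.58 Y-7.67 E0.4118
G1 X6.24 Y-5.72 E0.4941
G1 X7.95 Y-2.89 E0.5766
G1 X8.45 Y0.37 E0.6589
G1 X7.67 Y3.58 E0.7413
G1 X5.72 Y6.24 E0.8235
G1 X2.89 Y7.95 E0.9060
G1 X-0.37 Y8.45 E0.9883
G1 X-3.58 Y7.67 E1.0707
G1 X-6.24 Y5.72 E1.1530
G1 X-7.95 Y2.89 E1.2355
G1 X-8.45 Y-0.37 E1.3177

At z = 7.68 mm: the r=8.5 sphere contributes a regular 16-gon of circumradius √(8.5²−0.82²) = 8.460; (rotated 70° about Z; rotation is an isometry so areas/perimeters/island counts are preserved). The outline is a single polygon with 16 vertices. Extrusion per mm of travel: 0.25 × 0.24 / (π × 0.875²) = 0.024945. Accumulating E over each segment gives final E = 1.3177.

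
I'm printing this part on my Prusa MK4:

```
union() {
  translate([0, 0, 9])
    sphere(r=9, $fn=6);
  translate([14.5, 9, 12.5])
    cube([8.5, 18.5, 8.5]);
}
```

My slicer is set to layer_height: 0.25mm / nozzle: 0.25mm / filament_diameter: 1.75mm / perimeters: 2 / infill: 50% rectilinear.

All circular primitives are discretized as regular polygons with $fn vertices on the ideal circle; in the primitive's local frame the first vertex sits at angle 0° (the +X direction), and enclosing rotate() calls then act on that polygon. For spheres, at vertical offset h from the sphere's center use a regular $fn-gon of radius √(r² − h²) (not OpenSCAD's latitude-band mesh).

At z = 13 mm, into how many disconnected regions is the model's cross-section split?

At z = 13 mm: the sphere: section is a regular 6-gon, circumradius = √(r²−h²) = √(9²−4²) = 8.062; the cube at (14.5, 9) is present — its section is the full 8.5×18.5 rectangle; Taking the union: the 2 present regions are separate (no shared area or edge), so areas and boundary lengths simply add and each stays a separate island — 2 connected regions. The result has 2 disconnected regions.

2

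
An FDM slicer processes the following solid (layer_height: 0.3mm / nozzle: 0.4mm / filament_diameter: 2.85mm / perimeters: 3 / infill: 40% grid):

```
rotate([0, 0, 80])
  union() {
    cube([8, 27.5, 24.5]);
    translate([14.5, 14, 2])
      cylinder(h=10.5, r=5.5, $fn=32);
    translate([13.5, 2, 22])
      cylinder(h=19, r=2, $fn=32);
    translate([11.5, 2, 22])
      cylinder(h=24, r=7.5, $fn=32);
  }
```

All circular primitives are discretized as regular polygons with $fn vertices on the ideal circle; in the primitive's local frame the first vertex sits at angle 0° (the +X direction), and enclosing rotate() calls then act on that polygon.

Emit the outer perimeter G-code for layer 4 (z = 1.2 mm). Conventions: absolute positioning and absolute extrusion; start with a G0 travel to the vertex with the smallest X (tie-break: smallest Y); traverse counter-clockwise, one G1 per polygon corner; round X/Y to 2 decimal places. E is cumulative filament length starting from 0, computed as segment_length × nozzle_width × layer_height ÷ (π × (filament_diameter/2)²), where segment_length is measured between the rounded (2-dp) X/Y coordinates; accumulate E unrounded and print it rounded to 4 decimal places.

G0 X-27.08 Y4.78 Z1.20
G1 X0.00 Y0.00 E0.5173
G1 X1.39 Y7.88 E0.6678
G1 X-25.69 Y12.65 E1.1850
G1 X-27.08 Y4.78 E1.3353

At z = 1.2 mm: the cube (footprint 8×27.5) is included at this height; the cylinder at (14.5, 14) is absent (z outside [2, 12.5]); the cylinder at (13.5, 2) is not intersected at this z (z outside [22, 41]); the cylinder at (11.5, 2) is not intersected at this z (z outside [22, 46]); Merging all regions: only the 8×27.5 cube is present, so the union is just that shape — 1 connected region; (rotated 80° about Z; rotation is an isometry so areas/perimeters/island counts are preserved). The outline is a single polygon with 4 vertices. Extrusion per mm of travel: 0.4 × 0.3 / (π × 1.425²) = 0.018811. Accumulating E over each segment gives final E = 1.3353.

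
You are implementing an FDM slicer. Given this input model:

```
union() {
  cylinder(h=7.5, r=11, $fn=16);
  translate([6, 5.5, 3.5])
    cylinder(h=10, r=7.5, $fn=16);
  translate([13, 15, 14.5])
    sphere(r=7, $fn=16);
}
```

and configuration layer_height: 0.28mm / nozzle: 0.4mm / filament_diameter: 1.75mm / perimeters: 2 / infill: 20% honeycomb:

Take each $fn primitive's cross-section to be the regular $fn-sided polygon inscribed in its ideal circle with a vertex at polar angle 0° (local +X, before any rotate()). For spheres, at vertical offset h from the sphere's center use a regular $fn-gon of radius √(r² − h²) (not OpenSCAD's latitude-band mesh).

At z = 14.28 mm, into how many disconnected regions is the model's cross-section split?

1

At z = 14.28 mm: the cylinder is not intersected at this z (z outside [0, 7.5]); the cylinder at (6, 5.5) is not intersected at this z (z outside [3.5, 13.5]); the r=7 sphere at (13, 15) slices to a regular 16-gon of circumradius 6.997 (√(r²−h²) with h=0.22 from center); Merging all regions: only the r=7 sphere at (13, 15) is present, so the union is just that shape — 1 connected region. The result has 1 disconnected region.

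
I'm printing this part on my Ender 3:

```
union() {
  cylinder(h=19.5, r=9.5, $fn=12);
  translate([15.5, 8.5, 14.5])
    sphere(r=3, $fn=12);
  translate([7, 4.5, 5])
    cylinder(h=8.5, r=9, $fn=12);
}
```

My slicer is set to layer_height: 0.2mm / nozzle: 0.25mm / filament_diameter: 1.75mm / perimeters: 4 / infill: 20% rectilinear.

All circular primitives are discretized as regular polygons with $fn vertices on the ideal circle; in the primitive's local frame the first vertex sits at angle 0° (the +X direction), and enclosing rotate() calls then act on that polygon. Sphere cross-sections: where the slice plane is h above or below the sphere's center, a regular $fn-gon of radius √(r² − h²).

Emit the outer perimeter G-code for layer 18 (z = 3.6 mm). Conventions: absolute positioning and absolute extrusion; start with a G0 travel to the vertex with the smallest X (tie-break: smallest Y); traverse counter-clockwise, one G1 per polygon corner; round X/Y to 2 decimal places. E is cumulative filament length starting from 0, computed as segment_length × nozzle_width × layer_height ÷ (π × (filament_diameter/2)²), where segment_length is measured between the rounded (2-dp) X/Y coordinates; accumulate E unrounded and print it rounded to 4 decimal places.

G0 X-9.50 Y0.00 Z3.60
G1 X-8.23 Y-4.75 E0.1022
G1 X-4.75 Y-8.23 E0.2045
G1 X0.00 Y-9.50 E0.3067
G1 X4.75 Y-8.23 E0.4089
G1 X8.23 Y-4.75 E0.5112
G1 X9.50 Y0.00 E0.6134
G1 X8.23 Y4.75 E0.7157
G1 X4.75 Y8.23 E0.8180
G1 X0.00 Y9.50 E0.9202
G1 X-4.75 Y8.23 E1.0224
G1 X-8.23 Y4.75 E1.1247
G1 X-9.50 Y0.00 E1.2269

At z = 3.6 mm: the cylinder: section is a regular 12-gon, circumradius r=9.5; the sphere at (15.5, 8.5) is absent (|z−center|=10.900 > r=3); the cylinder at (7, 4.5) does not reach this height (z outside [5, 13.5]); Taking the union: only the r=9.5 cylinder is present, so the union is just that shape — 1 connected region. The outline is a single polygon with 12 vertices. Extrusion per mm of travel: 0.25 × 0.2 / (π × 0.875²) = 0.020788. Accumulating E over each segment gives final E = 1.2269.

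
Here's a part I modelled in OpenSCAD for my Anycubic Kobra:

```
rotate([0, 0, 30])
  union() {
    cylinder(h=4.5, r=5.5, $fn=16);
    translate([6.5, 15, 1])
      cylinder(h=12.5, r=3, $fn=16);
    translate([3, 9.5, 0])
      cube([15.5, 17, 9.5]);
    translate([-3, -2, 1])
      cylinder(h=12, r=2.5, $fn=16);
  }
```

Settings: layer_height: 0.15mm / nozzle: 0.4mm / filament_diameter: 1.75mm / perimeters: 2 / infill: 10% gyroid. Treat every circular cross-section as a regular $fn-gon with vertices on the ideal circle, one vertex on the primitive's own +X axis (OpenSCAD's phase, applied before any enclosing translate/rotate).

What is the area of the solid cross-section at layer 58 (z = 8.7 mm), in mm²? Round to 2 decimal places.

282.63 mm²

At z = 8.7 mm: the cylinder does not reach this height (z outside [0, 4.5]); the r=3 cylinder at (6.5, 15) gives a regular 16-gon of circumradius 3 (constant along its height) (area = (16/2)·3.000²·sin(360°/16) = 27.55 mm²); the cube at (3, 9.5) is present — its section is the full 15.5×17 rectangle (area 263.50 mm²); the r=2.5 cylinder at (-3, -2) gives a regular 16-gon of circumradius 2.5 (constant along its height) (area = (16/2)·2.500²·sin(360°/16) = 19.13 mm²); Merging all regions: the regions partially overlap — summed areas 310.19 mm² minus the doubly-counted overlap 27.55 mm² gives 282.63 mm² — area = 282.63 mm²; (rotated 30° about Z; rotation is an isometry so areas/perimeters/island counts are preserved). Overall, the cross-section has 2 separate islands. Net area = 282.63 mm².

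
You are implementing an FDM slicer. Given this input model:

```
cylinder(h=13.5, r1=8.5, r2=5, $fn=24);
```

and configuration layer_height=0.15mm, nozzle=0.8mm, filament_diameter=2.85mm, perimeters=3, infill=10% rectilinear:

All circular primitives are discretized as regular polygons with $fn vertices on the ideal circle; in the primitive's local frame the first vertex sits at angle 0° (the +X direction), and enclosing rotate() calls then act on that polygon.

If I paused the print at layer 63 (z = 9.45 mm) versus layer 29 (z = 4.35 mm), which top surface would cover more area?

Layer 63 (z = 9.45): the cone (r1=8.5→r2=5) has section circumradius 6.050 here — a regular 24-gon (area = (24/2)·6.050²·sin(360°/24) = 113.68 mm²). So its area = 113.68 mm². Layer 29 (z = 4.35): the cone contributes a regular 24-gon of circumradius 7.372 (interpolated between r1=8.5 and r2=5 at t=0.322) (area = (24/2)·7.372²·sin(360°/24) = 168.80 mm²). So its area = 168.80 mm². Layer 29 is larger (168.80 vs 113.68 mm²).

layer 29 (z = 4.35 mm)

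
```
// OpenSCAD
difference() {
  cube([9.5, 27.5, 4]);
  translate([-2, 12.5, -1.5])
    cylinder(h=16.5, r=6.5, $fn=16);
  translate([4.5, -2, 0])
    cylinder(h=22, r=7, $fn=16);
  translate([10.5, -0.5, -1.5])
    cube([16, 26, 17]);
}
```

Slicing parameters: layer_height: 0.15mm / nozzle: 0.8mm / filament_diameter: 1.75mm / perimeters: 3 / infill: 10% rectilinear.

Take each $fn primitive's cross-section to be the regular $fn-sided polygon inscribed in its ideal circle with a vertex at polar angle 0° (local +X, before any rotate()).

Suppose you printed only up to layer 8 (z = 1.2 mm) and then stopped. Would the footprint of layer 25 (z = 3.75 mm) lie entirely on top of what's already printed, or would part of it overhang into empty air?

Compare the two slices. At z = 1.2: the cube is present — its section is the full 9.5×27.5 rectangle (area 261.25 mm²); the r=6.5 cylinder at (-2, 12.5) gives a regular 16-gon of circumradius 6.5 (constant along its height) (area = (16/2)·6.500²·sin(360°/16) = 129.35 mm²); the r=7 cylinder at (4.5, -2) contributes a regular 16-gon of circumradius 7 (area = (16/2)·7.000²·sin(360°/16) = 150.01 mm²); the cube at (10.5, -0.5) is present — its section is the full 16×26 rectangle (area 416.00 mm²); After the difference (first − rest): starting from the 9.5×27.5 cube (261.25 mm²), the r=6.5 cylinder at (-2, 12.5) partially overlaps it — only the 39.47 mm² overlap (of its 129.35 mm²) is removed, clipping the outline; the r=7 cylinder at (4.5, -2) partially overlaps it — only the 40.96 mm² overlap (of its 150.01 mm²) is removed, clipping the outline; the 16×26 cube at (10.5, -0.5) misses the remaining region (no effect) — area = 180.82 mm². At z = 3.75: the cube is present — its section is the full 9.5×27.5 rectangle (area 261.25 mm²); the r=6.5 cylinder at (-2, 12.5) contributes a regular 16-gon of circumradius 6.5 (area = (16/2)·6.500²·sin(360°/16) = 129.35 mm²); the cylinder at (4.5, -2): section is a regular 16-gon, circumradius r=7 (area = (16/2)·7.000²·sin(360°/16) = 150.01 mm²); the cube at (10.5, -0.5) (footprint 16×26) is included at this height (area 416.00 mm²); Subtracting the remaining from the first: starting from the 9.5×27.5 cube (261.25 mm²), the r=6.5 cylinder at (-2, 12.5) partially overlaps it — only the 39.47 mm² overlap (of its 129.35 mm²) is removed, clipping the outline; the r=7 cylinder at (4.5, -2) partially overlaps it — only the 40.96 mm² overlap (of its 150.01 mm²) is removed, clipping the outline; the 16×26 cube at (10.5, -0.5) misses the remaining region (no effect) — area = 180.82 mm². Checking containment: the cross-section at z = 3.75 is a subset of the cross-section at z = 1.2.

entirely on top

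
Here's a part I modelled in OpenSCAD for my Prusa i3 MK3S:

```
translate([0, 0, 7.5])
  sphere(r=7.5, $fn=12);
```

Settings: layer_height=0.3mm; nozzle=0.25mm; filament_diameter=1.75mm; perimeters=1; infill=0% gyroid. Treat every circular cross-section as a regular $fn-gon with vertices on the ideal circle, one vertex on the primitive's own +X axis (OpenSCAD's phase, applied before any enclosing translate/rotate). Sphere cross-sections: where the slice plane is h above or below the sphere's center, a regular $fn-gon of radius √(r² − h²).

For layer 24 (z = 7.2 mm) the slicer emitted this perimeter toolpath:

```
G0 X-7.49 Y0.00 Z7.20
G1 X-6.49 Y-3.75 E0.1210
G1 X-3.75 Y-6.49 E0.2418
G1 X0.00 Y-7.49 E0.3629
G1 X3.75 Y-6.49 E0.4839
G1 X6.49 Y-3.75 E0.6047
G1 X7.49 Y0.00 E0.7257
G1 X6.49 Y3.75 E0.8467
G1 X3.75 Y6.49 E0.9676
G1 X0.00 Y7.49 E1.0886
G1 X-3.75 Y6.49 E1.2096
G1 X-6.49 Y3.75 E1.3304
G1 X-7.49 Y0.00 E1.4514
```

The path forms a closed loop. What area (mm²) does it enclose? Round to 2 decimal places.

Apply the shoelace formula to the sequence of (X, Y) vertices; enclosed area = 168.47 mm².

168.47 mm²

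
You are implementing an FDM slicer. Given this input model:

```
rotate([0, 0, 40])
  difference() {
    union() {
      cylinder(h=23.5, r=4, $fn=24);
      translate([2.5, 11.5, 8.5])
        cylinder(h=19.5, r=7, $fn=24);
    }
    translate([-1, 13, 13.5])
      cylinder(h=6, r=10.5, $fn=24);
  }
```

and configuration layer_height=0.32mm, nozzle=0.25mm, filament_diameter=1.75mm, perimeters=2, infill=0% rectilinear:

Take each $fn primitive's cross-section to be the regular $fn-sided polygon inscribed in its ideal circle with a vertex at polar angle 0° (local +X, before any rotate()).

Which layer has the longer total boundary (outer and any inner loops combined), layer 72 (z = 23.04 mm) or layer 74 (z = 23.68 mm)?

Layer 72 (z = 23.04): the cylinder: section is a regular 24-gon, circumradius r=4 (perimeter = 2·24·4.000·sin(180°/24) = 25.06 mm); the r=7 cylinder at (2.5, 11.5) gives a regular 24-gon of circumradius 7 (constant along its height) (perimeter = 2·24·7.000·sin(180°/24) = 43.86 mm); Combining (union): the 2 present regions are separate (no shared area or edge), so areas and boundary lengths simply add and each stays a separate island — boundary = 68.92 mm; the cylinder at (-1, 13) is absent (z outside [13.5, 19.5]); Subtracting the remaining from the first: none of the subtracted shapes is present at this height, so the result so far is unchanged — boundary = 68.92 mm; (rotated 40° about Z; rotation is an isometry so areas/perimeters/island counts are preserved). So its perimeter = 68.92 mm. Layer 74 (z = 23.68): the cylinder is absent (z outside [0, 23.5]); the cylinder at (2.5, 11.5): section is a regular 24-gon, circumradius r=7 (perimeter = 2·24·7.000·sin(180°/24) = 43.86 mm); Merging all regions: only the r=7 cylinder at (2.5, 11.5) is present, so the union is just that shape — boundary = 43.86 mm; the cylinder at (-1, 13) does not reach this height (z outside [13.5, 19.5]); Taking the first minus the rest: none of the subtracted shapes is present at this height, so that combined region is unchanged — boundary = 43.86 mm; (rotated 40° about Z; rotation is an isometry so areas/perimeters/island counts are preserved). So its perimeter = 43.86 mm. Layer 72 is larger (68.92 vs 43.86 mm).

layer 72 (z = 23.04 mm)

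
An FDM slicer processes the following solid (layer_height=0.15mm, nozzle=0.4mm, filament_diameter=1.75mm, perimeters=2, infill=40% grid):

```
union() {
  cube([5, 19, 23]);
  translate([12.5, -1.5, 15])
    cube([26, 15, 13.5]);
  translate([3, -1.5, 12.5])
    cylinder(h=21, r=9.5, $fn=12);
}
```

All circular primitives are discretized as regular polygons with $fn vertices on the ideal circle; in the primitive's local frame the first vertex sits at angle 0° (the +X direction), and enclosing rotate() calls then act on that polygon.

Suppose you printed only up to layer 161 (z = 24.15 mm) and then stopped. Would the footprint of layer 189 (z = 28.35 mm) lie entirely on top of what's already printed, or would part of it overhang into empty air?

entirely on top

Compare the two slices. At z = 24.15: the cube is not intersected at this z (z outside [0, 23]); the 26×15 cube at (12.5, -1.5) contributes its full rectangle (area 390.00 mm²); the r=9.5 cylinder at (3, -1.5) contributes a regular 12-gon of circumradius 9.5 (area = (12/2)·9.500²·sin(360°/12) = 270.75 mm²); Merging all regions: the 2 present regions are separate (no shared area or edge), so areas and boundary lengths simply add and each stays a separate island — area = 660.75 mm². At z = 28.35: the cube does not reach this height (z outside [0, 23]); the cube at (12.5, -1.5) (footprint 26×15) is included at this height (area 390.00 mm²); the r=9.5 cylinder at (3, -1.5) contributes a regular 12-gon of circumradius 9.5 (area = (12/2)·9.500²·sin(360°/12) = 270.75 mm²); Combining (union): the 2 present regions are separate (no shared area or edge), so areas and boundary lengths simply add and each stays a separate island — area = 660.75 mm². Checking containment: the cross-section at z = 28.35 is a subset of the cross-section at z = 24.15.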